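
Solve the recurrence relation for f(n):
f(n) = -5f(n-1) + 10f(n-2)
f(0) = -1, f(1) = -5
Characteristic equation: x² + 5x - 10 = 0.
Discriminant Δ = (-5)² + 4·(10) = 65.
Roots r₁,₂ = (-5 ± √65)/2, so r₁ = - \frac{5}{2} + \frac{\sqrt{65}}{2}, r₂ = - \frac{\sqrt{65}}{2} - \frac{5}{2}.
General solution: f(n) = A·r₁^n + B·r₂^n.
From the initial conditions, A + B = -1 and r₁A + r₂B = -5.
Since r₁ - r₂ = √65: A = (-5 - (-1)r₂)/√65 = - \frac{3 \sqrt{65}}{26} - \frac{1}{2}, and B = -1 - A = - \frac{1}{2} + \frac{3 \sqrt{65}}{26}.
So f(n) = \left(- \frac{3 \sqrt{65}}{26} - \frac{1}{2}\right)\left(- \frac{5}{2} + \frac{\sqrt{65}}{2}\right)^n + \left(- \frac{1}{2} + \frac{3 \sqrt{65}}{26}\right)\left(- \frac{\sqrt{65}}{2} - \frac{5}{2}\right)^n.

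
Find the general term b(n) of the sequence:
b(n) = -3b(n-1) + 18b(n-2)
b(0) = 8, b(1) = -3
Characteristic equation: x² + 3x - 18 = 0, which factors as (x - (3))(x - (-6)) = 0.
Roots r₁ = 3, r₂ = -6 (distinct).
General solution: b(n) = A·(3)^n + B·(-6)^n.
From b(0) = 8: A + B = 8.
From b(1) = -3: 3A - 6B = -3.
Solving: A = 5, B = 3.
So b(n) = 3 \left(-6\right)^{n} + 5 \cdot 3^{n}.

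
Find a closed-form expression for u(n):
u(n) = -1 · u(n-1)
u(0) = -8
Pure geometric recurrence with ratio -1.
By induction u(n) = u(0) · (-1)^n = - 8 \left(-1\right)^{n}.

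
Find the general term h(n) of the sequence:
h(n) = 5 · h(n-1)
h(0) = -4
Pure geometric recurrence with ratio 5.
By induction h(n) = h(0) · (5)^n = - 4 \cdot 5^{n}.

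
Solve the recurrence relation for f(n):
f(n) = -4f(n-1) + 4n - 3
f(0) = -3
First-order linear with linear forcing.
Homogeneous solution: f_h(n) = A·(-4)^n.
Try particular f_p(n) = pn + q. Substituting:
  pn + q = -4(p(n-1) + q) + 4n - 3.
Matching the n-coefficient: p = -4p + 4 ⇒ p = \frac{4}{5}.
Matching constants: q = 4p - 4q - 3 ⇒ q = \frac{1}{25}.
General: f(n) = A·(-4)^n + \frac{4 n}{5} + \frac{1}{25}.
Apply f(0) = -3: A + \frac{1}{25} = -3 ⇒ A = - \frac{76}{25}.
So f(n) = - \frac{76 \left(-4\right)^{n}}{25} + \frac{4 n}{5} + \frac{1}{25}.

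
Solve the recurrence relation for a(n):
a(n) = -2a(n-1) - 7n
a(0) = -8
First-order linear with linear forcing.
Homogeneous solution: a_h(n) = A·(-2)^n.
Try particular a_p(n) = pn + q. Substituting:
  pn + q = -2(p(n-1) + q) - 7n.
Matching the n-coefficient: p = -2p - 7 ⇒ p = - \frac{7}{3}.
Matching constants: q = 2p - 2q ⇒ q = - \frac{14}{9}.
General: a(n) = A·(-2)^n - \frac{7 n}{3} - \frac{14}{9}.
Apply a(0) = -8: A - \frac{14}{9} = -8 ⇒ A = - \frac{58}{9}.
So a(n) = - \frac{58 \left(-2\right)^{n}}{9} - \frac{7 n}{3} - \frac{14}{9}.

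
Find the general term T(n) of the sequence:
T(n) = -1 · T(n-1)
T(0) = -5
Pure geometric recurrence with ratio -1.
By induction T(n) = T(0) · (-1)^n = - 5 \left(-1\right)^{n}.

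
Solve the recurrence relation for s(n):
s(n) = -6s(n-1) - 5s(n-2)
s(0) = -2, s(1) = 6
Characteristic equation: x² + 6x + 5 = 0, which factors as (x - (-1))(x - (-5)) = 0.
Roots r₁ = -1, r₂ = -5 (distinct).
General solution: s(n) = A·(-1)^n + B·(-5)^n.
From s(0) = -2: A + B = -2.
From s(1) = 6: -A - 5B = 6.
Solving: A = -1, B = -1.
So s(n) = - \left(-1\right)^{n} - \left(-5\right)^{n}.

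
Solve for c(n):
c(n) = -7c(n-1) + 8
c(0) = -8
First-order linear non-homogeneous.
Homogeneous solution: c_h(n) = A·(-7)^n.
Try constant particular solution c_p = K: K = -7K + 8 ⇒ K = 1.
General: c(n) = A·(-7)^n + 1.
Apply c(0) = -8: A + 1 = -8 ⇒ A = -9.
So c(n) = 1 - 9 \left(-7\right)^{n}.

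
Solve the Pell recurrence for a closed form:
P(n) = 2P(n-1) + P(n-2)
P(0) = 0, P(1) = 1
This is the Pell sequence.
Characteristic equation: x² - 2x - 1 = 0; roots r₁ = 1 + \sqrt{2}, r₂ = 1 - \sqrt{2}.
General: P(n) = A·r₁^n + B·r₂^n. Solving with P(0)=0, P(1)=1 gives A = \frac{\sqrt{2}}{4}, B = - \frac{\sqrt{2}}{4}.
So P(n) = \frac{\sqrt{2} \left(- \left(1 - \sqrt{2}\right)^{n} + \left(1 + \sqrt{2}\right)^{n}\right)}{4}.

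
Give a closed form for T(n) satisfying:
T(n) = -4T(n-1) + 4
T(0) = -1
First-order linear non-homogeneous.
Homogeneous solution: T_h(n) = A·(-4)^n.
Try constant particular solution T_p = K: K = -4K + 4 ⇒ K = \frac{4}{5}.
General: T(n) = A·(-4)^n + \frac{4}{5}.
Apply T(0) = -1: A + \frac{4}{5} = -1 ⇒ A = - \frac{9}{5}.
So T(n) = \frac{4}{5} - \frac{9 \left(-4\right)^{n}}{5}.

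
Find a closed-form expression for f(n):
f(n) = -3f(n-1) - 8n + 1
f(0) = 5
First-order linear with linear forcing.
Homogeneous solution: f_h(n) = A·(-3)^n.
Try particular f_p(n) = pn + q. Substituting:
  pn + q = -3(p(n-1) + q) - 8n + 1.
Matching the n-coefficient: p = -3p - 8 ⇒ p = -2.
Matching constants: q = 3p - 3q + 1 ⇒ q = - \frac{5}{4}.
General: f(n) = A·(-3)^n - 2 n - \frac{5}{4}.
Apply f(0) = 5: A - \frac{5}{4} = 5 ⇒ A = \frac{25}{4}.
So f(n) = \frac{25 \left(-3\right)^{n}}{4} - 2 n - \frac{5}{4}.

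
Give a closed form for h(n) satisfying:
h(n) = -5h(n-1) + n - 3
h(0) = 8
First-order linear with linear forcing.
Homogeneous solution: h_h(n) = A·(-5)^n.
Try particular h_p(n) = pn + q. Substituting:
  pn + q = -5(p(n-1) + q) + n - 3.
Matching the n-coefficient: p = -5p + 1 ⇒ p = \frac{1}{6}.
Matching constants: q = 5p - 5q - 3 ⇒ q = - \frac{13}{36}.
General: h(n) = A·(-5)^n + \frac{n}{6} - \frac{13}{36}.
Apply h(0) = 8: A - \frac{13}{36} = 8 ⇒ A = \frac{301}{36}.
So h(n) = \frac{301 \left(-5\right)^{n}}{36} + \frac{n}{6} - \frac{13}{36}.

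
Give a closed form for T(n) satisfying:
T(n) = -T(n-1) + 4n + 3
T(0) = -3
First-order linear with linear forcing.
Homogeneous solution: T_h(n) = A·(-1)^n.
Try particular T_p(n) = pn + q. Substituting:
  pn + q = -(p(n-1) + q) + 4n + 3.
Matching the n-coefficient: p = -p + 4 ⇒ p = 2.
Matching constants: q = p - q + 3 ⇒ q = \frac{5}{2}.
General: T(n) = A·(-1)^n + 2 n + \frac{5}{2}.
Apply T(0) = -3: A + \frac{5}{2} = -3 ⇒ A = - \frac{11}{2}.
So T(n) = - \frac{11 \left(-1\right)^{n}}{2} + 2 n + \frac{5}{2}.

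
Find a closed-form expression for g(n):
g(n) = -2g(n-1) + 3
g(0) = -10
First-order linear non-homogeneous.
Homogeneous solution: g_h(n) = A·(-2)^n.
Try constant particular solution g_p = K: K = -2K + 3 ⇒ K = 1.
General: g(n) = A·(-2)^n + 1.
Apply g(0) = -10: A + 1 = -10 ⇒ A = -11.
So g(n) = 1 - 11 \left(-2\right)^{n}.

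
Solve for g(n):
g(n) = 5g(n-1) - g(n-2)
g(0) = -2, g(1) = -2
Characteristic equation: x² - 5x + 1 = 0.
Discriminant Δ = (5)² + 4·(-1) = 21.
Roots r₁,₂ = (5 ± √21)/2, so r₁ = \frac{\sqrt{21}}{2} + \frac{5}{2}, r₂ = \frac{5}{2} - \frac{\sqrt{21}}{2}.
General solution: g(n) = A·r₁^n + B·r₂^n.
From the initial conditions, A + B = -2 and r₁A + r₂B = -2.
Since r₁ - r₂ = √21: A = (-2 - (-2)r₂)/√21 = -1 + \frac{\sqrt{21}}{7}, and B = -2 - A = -1 - \frac{\sqrt{21}}{7}.
So g(n) = \left(-1 + \frac{\sqrt{21}}{7}\right)\left(\frac{\sqrt{21}}{2} + \frac{5}{2}\right)^n + \left(-1 - \frac{\sqrt{21}}{7}\right)\left(\frac{5}{2} - \frac{\sqrt{21}}{2}\right)^n.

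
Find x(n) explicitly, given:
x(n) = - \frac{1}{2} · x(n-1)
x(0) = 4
Pure geometric recurrence with ratio - \frac{1}{2}.
By induction x(n) = x(0) · (- \frac{1}{2})^n = 4 \left(- \frac{1}{2}\right)^{n}.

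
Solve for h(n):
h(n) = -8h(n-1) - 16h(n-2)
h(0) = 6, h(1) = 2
Characteristic equation: x² + 8x + 16 = 0, which is (x - (-4))².
Repeated root r = -4.
General solution: h(n) = (A + Bn)·(-4)^n.
From h(0) = 6: A = 6.
From h(1) = 2: (A + B)·(-4) = 2 ⇒ B = - \frac{13}{2}.
So h(n) = \left(6 - \frac{13 n}{2}\right) \cdot (-4)^n.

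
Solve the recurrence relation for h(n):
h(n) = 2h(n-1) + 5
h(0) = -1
First-order linear non-homogeneous.
Homogeneous solution: h_h(n) = A·(2)^n.
Try constant particular solution h_p = K: K = 2K + 5 ⇒ K = -5.
General: h(n) = A·(2)^n - 5.
Apply h(0) = -1: A - 5 = -1 ⇒ A = 4.
So h(n) = 4 \cdot 2^{n} - 5.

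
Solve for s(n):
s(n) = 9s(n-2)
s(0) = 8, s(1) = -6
Characteristic equation: x² - 9 = 0, which factors as (x - (-3))(x - (3)) = 0.
Roots r₁ = -3, r₂ = 3 (distinct).
General solution: s(n) = A·(-3)^n + B·(3)^n.
From s(0) = 8: A + B = 8.
From s(1) = -6: -3A + 3B = -6.
Solving: A = 5, B = 3.
So s(n) = 5 \left(-3\right)^{n} + 3 \cdot 3^{n}.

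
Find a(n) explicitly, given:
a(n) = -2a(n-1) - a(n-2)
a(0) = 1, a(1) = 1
Characteristic equation: x² + 2x + 1 = 0, which is (x - (-1))².
Repeated root r = -1.
General solution: a(n) = (A + Bn)·(-1)^n.
From a(0) = 1: A = 1.
From a(1) = 1: (A + B)·(-1) = 1 ⇒ B = -2.
So a(n) = \left(1 - 2 n\right) \cdot (-1)^n.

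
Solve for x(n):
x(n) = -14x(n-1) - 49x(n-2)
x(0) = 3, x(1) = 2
Characteristic equation: x² + 14x + 49 = 0, which is (x - (-7))².
Repeated root r = -7.
General solution: x(n) = (A + Bn)·(-7)^n.
From x(0) = 3: A = 3.
From x(1) = 2: (A + B)·(-7) = 2 ⇒ B = - \frac{23}{7}.
So x(n) = \left(3 - \frac{23 n}{7}\right) \cdot (-7)^n.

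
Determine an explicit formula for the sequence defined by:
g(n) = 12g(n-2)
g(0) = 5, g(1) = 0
Characteristic equation: x² - 12 = 0.
Discriminant Δ = (0)² + 4·(12) = 48.
Roots r₁,₂ = (0 ± √48)/2, so r₁ = 2 \sqrt{3}, r₂ = - 2 \sqrt{3}.
General solution: g(n) = A·r₁^n + B·r₂^n.
From the initial conditions, A + B = 5 and r₁A + r₂B = 0.
Since r₁ - r₂ = √48: A = (0 - (5)r₂)/√48 = \frac{5}{2}, and B = 5 - A = \frac{5}{2}.
So g(n) = \left(\frac{5}{2}\right)\left(2 \sqrt{3}\right)^n + \left(\frac{5}{2}\right)\left(- 2 \sqrt{3}\right)^n.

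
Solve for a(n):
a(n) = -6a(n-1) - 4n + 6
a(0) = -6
First-order linear with linear forcing.
Homogeneous solution: a_h(n) = A·(-6)^n.
Try particular a_p(n) = pn + q. Substituting:
  pn + q = -6(p(n-1) + q) - 4n + 6.
Matching the n-coefficient: p = -6p - 4 ⇒ p = - \frac{4}{7}.
Matching constants: q = 6p - 6q + 6 ⇒ q = \frac{18}{49}.
General: a(n) = A·(-6)^n - \frac{4 n}{7} + \frac{18}{49}.
Apply a(0) = -6: A + \frac{18}{49} = -6 ⇒ A = - \frac{312}{49}.
So a(n) = - \frac{312 \left(-6\right)^{n}}{49} - \frac{4 n}{7} + \frac{18}{49}.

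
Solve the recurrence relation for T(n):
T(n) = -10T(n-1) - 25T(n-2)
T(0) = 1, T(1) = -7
Characteristic equation: x² + 10x + 25 = 0, which is (x - (-5))².
Repeated root r = -5.
General solution: T(n) = (A + Bn)·(-5)^n.
From T(0) = 1: A = 1.
From T(1) = -7: (A + B)·(-5) = -7 ⇒ B = \frac{2}{5}.
So T(n) = \left(\frac{2 n}{5} + 1\right) \cdot (-5)^n.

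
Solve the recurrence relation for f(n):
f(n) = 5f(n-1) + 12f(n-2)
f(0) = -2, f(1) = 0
Characteristic equation: x² - 5x - 12 = 0.
Discriminant Δ = (5)² + 4·(12) = 73.
Roots r₁,₂ = (5 ± √73)/2, so r₁ = \frac{5}{2} + \frac{\sqrt{73}}{2}, r₂ = \frac{5}{2} - \frac{\sqrt{73}}{2}.
General solution: f(n) = A·r₁^n + B·r₂^n.
From the initial conditions, A + B = -2 and r₁A + r₂B = 0.
Since r₁ - r₂ = √73: A = (0 - (-2)r₂)/√73 = -1 + \frac{5 \sqrt{73}}{73}, and B = -2 - A = -1 - \frac{5 \sqrt{73}}{73}.
So f(n) = \left(-1 + \frac{5 \sqrt{73}}{73}\right)\left(\frac{5}{2} + \frac{\sqrt{73}}{2}\right)^n + \left(-1 - \frac{5 \sqrt{73}}{73}\right)\left(\frac{5}{2} - \frac{\sqrt{73}}{2}\right)^n.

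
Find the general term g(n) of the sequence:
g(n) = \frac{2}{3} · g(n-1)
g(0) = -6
Pure geometric recurrence with ratio \frac{2}{3}.
By induction g(n) = g(0) · (\frac{2}{3})^n = - 6 \left(\frac{2}{3}\right)^{n}.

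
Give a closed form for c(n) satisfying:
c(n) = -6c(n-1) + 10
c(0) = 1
First-order linear non-homogeneous.
Homogeneous solution: c_h(n) = A·(-6)^n.
Try constant particular solution c_p = K: K = -6K + 10 ⇒ K = \frac{10}{7}.
General: c(n) = A·(-6)^n + \frac{10}{7}.
Apply c(0) = 1: A + \frac{10}{7} = 1 ⇒ A = - \frac{3}{7}.
So c(n) = \frac{10}{7} - \frac{3 \left(-6\right)^{n}}{7}.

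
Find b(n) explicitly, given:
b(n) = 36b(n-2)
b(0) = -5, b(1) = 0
Characteristic equation: x² - 36 = 0, which factors as (x - (6))(x - (-6)) = 0.
Roots r₁ = 6, r₂ = -6 (distinct).
General solution: b(n) = A·(6)^n + B·(-6)^n.
From b(0) = -5: A + B = -5.
From b(1) = 0: 6A - 6B = 0.
Solving: A = - \frac{5}{2}, B = - \frac{5}{2}.
So b(n) = - \frac{5 \left(-6\right)^{n}}{2} - \frac{5 \cdot 6^{n}}{2}.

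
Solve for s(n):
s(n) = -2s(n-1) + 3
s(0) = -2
First-order linear non-homogeneous.
Homogeneous solution: s_h(n) = A·(-2)^n.
Try constant particular solution s_p = K: K = -2K + 3 ⇒ K = 1.
General: s(n) = A·(-2)^n + 1.
Apply s(0) = -2: A + 1 = -2 ⇒ A = -3.
So s(n) = 1 - 3 \left(-2\right)^{n}.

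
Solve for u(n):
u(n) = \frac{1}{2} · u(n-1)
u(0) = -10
Pure geometric recurrence with ratio \frac{1}{2}.
By induction u(n) = u(0) · (\frac{1}{2})^n = - 10 \cdot 2^{- n}.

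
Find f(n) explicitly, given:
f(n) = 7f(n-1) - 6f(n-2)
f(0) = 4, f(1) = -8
Characteristic equation: x² - 7x + 6 = 0, which factors as (x - (1))(x - (6)) = 0.
Roots r₁ = 1, r₂ = 6 (distinct).
General solution: f(n) = A·(1)^n + B·(6)^n.
From f(0) = 4: A + B = 4.
From f(1) = -8: A + 6B = -8.
Solving: A = \frac{32}{5}, B = - \frac{12}{5}.
So f(n) = \frac{32}{5} - \frac{12 \cdot 6^{n}}{5}.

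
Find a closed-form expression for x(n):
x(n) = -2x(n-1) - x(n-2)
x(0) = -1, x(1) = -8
Characteristic equation: x² + 2x + 1 = 0, which is (x - (-1))².
Repeated root r = -1.
General solution: x(n) = (A + Bn)·(-1)^n.
From x(0) = -1: A = -1.
From x(1) = -8: (A + B)·(-1) = -8 ⇒ B = 9.
So x(n) = \left(9 n - 1\right) \cdot (-1)^n.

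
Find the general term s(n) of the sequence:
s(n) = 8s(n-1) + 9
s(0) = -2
First-order linear non-homogeneous.
Homogeneous solution: s_h(n) = A·(8)^n.
Try constant particular solution s_p = K: K = 8K + 9 ⇒ K = - \frac{9}{7}.
General: s(n) = A·(8)^n - \frac{9}{7}.
Apply s(0) = -2: A - \frac{9}{7} = -2 ⇒ A = - \frac{5}{7}.
So s(n) = - \frac{5 \cdot 8^{n}}{7} - \frac{9}{7}.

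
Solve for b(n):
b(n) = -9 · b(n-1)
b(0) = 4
Pure geometric recurrence with ratio -9.
By induction b(n) = b(0) · (-9)^n = 4 \left(-9\right)^{n}.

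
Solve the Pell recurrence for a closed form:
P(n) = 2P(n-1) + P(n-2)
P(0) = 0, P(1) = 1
This is the Pell sequence.
Characteristic equation: x² - 2x - 1 = 0; roots r₁ = 1 + \sqrt{2}, r₂ = 1 - \sqrt{2}.
General: P(n) = A·r₁^n + B·r₂^n. Solving with P(0)=0, P(1)=1 gives A = \frac{\sqrt{2}}{4}, B = - \frac{\sqrt{2}}{4}.
So P(n) = \frac{\sqrt{2} \left(- \left(1 - \sqrt{2}\right)^{n} + \left(1 + \sqrt{2}\right)^{n}\right)}{4}.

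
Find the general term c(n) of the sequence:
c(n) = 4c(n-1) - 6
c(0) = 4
First-order linear non-homogeneous.
Homogeneous solution: c_h(n) = A·(4)^n.
Try constant particular solution c_p = K: K = 4K - 6 ⇒ K = 2.
General: c(n) = A·(4)^n + 2.
Apply c(0) = 4: A + 2 = 4 ⇒ A = 2.
So c(n) = 2 \cdot 4^{n} + 2.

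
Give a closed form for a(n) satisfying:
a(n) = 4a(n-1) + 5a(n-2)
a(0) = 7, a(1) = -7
Characteristic equation: x² - 4x - 5 = 0, which factors as (x - (5))(x - (-1)) = 0.
Roots r₁ = 5, r₂ = -1 (distinct).
General solution: a(n) = A·(5)^n + B·(-1)^n.
From a(0) = 7: A + B = 7.
From a(1) = -7: 5A - B = -7.
Solving: A = 0, B = 7.
So a(n) = 7 \left(-1\right)^{n}.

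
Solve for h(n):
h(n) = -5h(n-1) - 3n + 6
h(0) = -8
First-order linear with linear forcing.
Homogeneous solution: h_h(n) = A·(-5)^n.
Try particular h_p(n) = pn + q. Substituting:
  pn + q = -5(p(n-1) + q) - 3n + 6.
Matching the n-coefficient: p = -5p - 3 ⇒ p = - \frac{1}{2}.
Matching constants: q = 5p - 5q + 6 ⇒ q = \frac{7}{12}.
General: h(n) = A·(-5)^n - \frac{n}{2} + \frac{7}{12}.
Apply h(0) = -8: A + \frac{7}{12} = -8 ⇒ A = - \frac{103}{12}.
So h(n) = - \frac{103 \left(-5\right)^{n}}{12} - \frac{n}{2} + \frac{7}{12}.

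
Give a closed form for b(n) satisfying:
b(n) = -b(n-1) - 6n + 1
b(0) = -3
First-order linear with linear forcing.
Homogeneous solution: b_h(n) = A·(-1)^n.
Try particular b_p(n) = pn + q. Substituting:
  pn + q = -(p(n-1) + q) - 6n + 1.
Matching the n-coefficient: p = -p - 6 ⇒ p = -3.
Matching constants: q = p - q + 1 ⇒ q = -1.
General: b(n) = A·(-1)^n - 3 n - 1.
Apply b(0) = -3: A - 1 = -3 ⇒ A = -2.
So b(n) = - 2 \left(-1\right)^{n} - 3 n - 1.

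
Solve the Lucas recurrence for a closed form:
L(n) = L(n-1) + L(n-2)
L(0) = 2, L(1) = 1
This is the Lucas sequence.
Characteristic equation: x² - x - 1 = 0; roots r₁ = \frac{1}{2} + \frac{\sqrt{5}}{2}, r₂ = \frac{1}{2} - \frac{\sqrt{5}}{2}.
General: L(n) = A·r₁^n + B·r₂^n. Solving with L(0)=2, L(1)=1 gives A = 1, B = 1.
So L(n) = 2^{- n} \left(\left(1 - \sqrt{5}\right)^{n} + \left(1 + \sqrt{5}\right)^{n}\right).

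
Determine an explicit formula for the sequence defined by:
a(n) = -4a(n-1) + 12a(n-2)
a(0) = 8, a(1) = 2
Characteristic equation: x² + 4x - 12 = 0, which factors as (x - (2))(x - (-6)) = 0.
Roots r₁ = 2, r₂ = -6 (distinct).
General solution: a(n) = A·(2)^n + B·(-6)^n.
From a(0) = 8: A + B = 8.
From a(1) = 2: 2A - 6B = 2.
Solving: A = \frac{25}{4}, B = \frac{7}{4}.
So a(n) = \frac{7 \left(-6\right)^{n}}{4} + \frac{25 \cdot 2^{n}}{4}.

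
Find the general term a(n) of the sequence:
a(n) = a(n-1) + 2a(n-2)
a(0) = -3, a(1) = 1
Characteristic equation: x² - x - 2 = 0, which factors as (x - (-1))(x - (2)) = 0.
Roots r₁ = -1, r₂ = 2 (distinct).
General solution: a(n) = A·(-1)^n + B·(2)^n.
From a(0) = -3: A + B = -3.
From a(1) = 1: -A + 2B = 1.
Solving: A = - \frac{7}{3}, B = - \frac{2}{3}.
So a(n) = - \frac{7 \left(-1\right)^{n}}{3} - \frac{2 \cdot 2^{n}}{3}.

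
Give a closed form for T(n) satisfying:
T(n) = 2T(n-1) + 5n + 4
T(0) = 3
First-order linear with linear forcing.
Homogeneous solution: T_h(n) = A·(2)^n.
Try particular T_p(n) = pn + q. Substituting:
  pn + q = 2(p(n-1) + q) + 5n + 4.
Matching the n-coefficient: p = 2p + 5 ⇒ p = -5.
Matching constants: q = -2p + 2q + 4 ⇒ q = -14.
General: T(n) = A·(2)^n - 5 n - 14.
Apply T(0) = 3: A - 14 = 3 ⇒ A = 17.
So T(n) = 17 \cdot 2^{n} - 5 n - 14.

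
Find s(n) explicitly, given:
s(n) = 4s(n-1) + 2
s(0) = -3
First-order linear non-homogeneous.
Homogeneous solution: s_h(n) = A·(4)^n.
Try constant particular solution s_p = K: K = 4K + 2 ⇒ K = - \frac{2}{3}.
General: s(n) = A·(4)^n - \frac{2}{3}.
Apply s(0) = -3: A - \frac{2}{3} = -3 ⇒ A = - \frac{7}{3}.
So s(n) = - \frac{7 \cdot 4^{n}}{3} - \frac{2}{3}.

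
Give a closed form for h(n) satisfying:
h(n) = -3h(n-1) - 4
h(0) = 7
First-order linear non-homogeneous.
Homogeneous solution: h_h(n) = A·(-3)^n.
Try constant particular solution h_p = K: K = -3K - 4 ⇒ K = -1.
General: h(n) = A·(-3)^n - 1.
Apply h(0) = 7: A - 1 = 7 ⇒ A = 8.
So h(n) = 8 \left(-3\right)^{n} - 1.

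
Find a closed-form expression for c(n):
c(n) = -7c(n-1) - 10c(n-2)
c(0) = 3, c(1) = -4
Characteristic equation: x² + 7x + 10 = 0, which factors as (x - (-5))(x - (-2)) = 0.
Roots r₁ = -5, r₂ = -2 (distinct).
General solution: c(n) = A·(-5)^n + B·(-2)^n.
From c(0) = 3: A + B = 3.
From c(1) = -4: -5A - 2B = -4.
Solving: A = - \frac{2}{3}, B = \frac{11}{3}.
So c(n) = \frac{11 \left(-2\right)^{n}}{3} - \frac{2 \left(-5\right)^{n}}{3}.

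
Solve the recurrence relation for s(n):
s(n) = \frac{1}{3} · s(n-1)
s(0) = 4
Pure geometric recurrence with ratio \frac{1}{3}.
By induction s(n) = s(0) · (\frac{1}{3})^n = 4 \cdot 3^{- n}.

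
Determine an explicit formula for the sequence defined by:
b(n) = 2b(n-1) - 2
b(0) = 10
First-order linear non-homogeneous.
Homogeneous solution: b_h(n) = A·(2)^n.
Try constant particular solution b_p = K: K = 2K - 2 ⇒ K = 2.
General: b(n) = A·(2)^n + 2.
Apply b(0) = 10: A + 2 = 10 ⇒ A = 8.
So b(n) = 8 \cdot 2^{n} + 2.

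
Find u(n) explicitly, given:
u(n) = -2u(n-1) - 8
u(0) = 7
First-order linear non-homogeneous.
Homogeneous solution: u_h(n) = A·(-2)^n.
Try constant particular solution u_p = K: K = -2K - 8 ⇒ K = - \frac{8}{3}.
General: u(n) = A·(-2)^n - \frac{8}{3}.
Apply u(0) = 7: A - \frac{8}{3} = 7 ⇒ A = \frac{29}{3}.
So u(n) = \frac{29 \left(-2\right)^{n}}{3} - \frac{8}{3}.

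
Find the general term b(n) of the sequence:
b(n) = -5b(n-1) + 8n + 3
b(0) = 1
First-order linear with linear forcing.
Homogeneous solution: b_h(n) = A·(-5)^n.
Try particular b_p(n) = pn + q. Substituting:
  pn + q = -5(p(n-1) + q) + 8n + 3.
Matching the n-coefficient: p = -5p + 8 ⇒ p = \frac{4}{3}.
Matching constants: q = 5p - 5q + 3 ⇒ q = \frac{29}{18}.
General: b(n) = A·(-5)^n + \frac{4 n}{3} + \frac{29}{18}.
Apply b(0) = 1: A + \frac{29}{18} = 1 ⇒ A = - \frac{11}{18}.
So b(n) = - \frac{11 \left(-5\right)^{n}}{18} + \frac{4 n}{3} + \frac{29}{18}.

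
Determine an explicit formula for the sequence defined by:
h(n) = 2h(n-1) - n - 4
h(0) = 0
First-order linear with linear forcing.
Homogeneous solution: h_h(n) = A·(2)^n.
Try particular h_p(n) = pn + q. Substituting:
  pn + q = 2(p(n-1) + q) - n - 4.
Matching the n-coefficient: p = 2p - 1 ⇒ p = 1.
Matching constants: q = -2p + 2q - 4 ⇒ q = 6.
General: h(n) = A·(2)^n + n + 6.
Apply h(0) = 0: A + 6 = 0 ⇒ A = -6.
So h(n) = - 6 \cdot 2^{n} + n + 6.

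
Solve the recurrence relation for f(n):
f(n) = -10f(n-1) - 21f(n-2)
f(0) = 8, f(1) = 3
Characteristic equation: x² + 10x + 21 = 0, which factors as (x - (-3))(x - (-7)) = 0.
Roots r₁ = -3, r₂ = -7 (distinct).
General solution: f(n) = A·(-3)^n + B·(-7)^n.
From f(0) = 8: A + B = 8.
From f(1) = 3: -3A - 7B = 3.
Solving: A = \frac{59}{4}, B = - \frac{27}{4}.
So f(n) = \frac{59 \left(-3\right)^{n}}{4} - \frac{27 \left(-7\right)^{n}}{4}.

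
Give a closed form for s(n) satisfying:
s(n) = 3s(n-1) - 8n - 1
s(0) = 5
First-order linear with linear forcing.
Homogeneous solution: s_h(n) = A·(3)^n.
Try particular s_p(n) = pn + q. Substituting:
  pn + q = 3(p(n-1) + q) - 8n - 1.
Matching the n-coefficient: p = 3p - 8 ⇒ p = 4.
Matching constants: q = -3p + 3q - 1 ⇒ q = \frac{13}{2}.
General: s(n) = A·(3)^n + 4 n + \frac{13}{2}.
Apply s(0) = 5: A + \frac{13}{2} = 5 ⇒ A = - \frac{3}{2}.
So s(n) = - \frac{3 \cdot 3^{n}}{2} + 4 n + \frac{13}{2}.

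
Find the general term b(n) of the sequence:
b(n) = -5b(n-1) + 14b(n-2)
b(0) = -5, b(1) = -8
Characteristic equation: x² + 5x - 14 = 0, which factors as (x - (2))(x - (-7)) = 0.
Roots r₁ = 2, r₂ = -7 (distinct).
General solution: b(n) = A·(2)^n + B·(-7)^n.
From b(0) = -5: A + B = -5.
From b(1) = -8: 2A - 7B = -8.
Solving: A = - \frac{43}{9}, B = - \frac{2}{9}.
So b(n) = - \frac{2 \left(-7\right)^{n}}{9} - \frac{43 \cdot 2^{n}}{9}.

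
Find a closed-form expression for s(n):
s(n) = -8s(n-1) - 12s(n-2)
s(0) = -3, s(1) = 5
Characteristic equation: x² + 8x + 12 = 0, which factors as (x - (-6))(x - (-2)) = 0.
Roots r₁ = -6, r₂ = -2 (distinct).
General solution: s(n) = A·(-6)^n + B·(-2)^n.
From s(0) = -3: A + B = -3.
From s(1) = 5: -6A - 2B = 5.
Solving: A = \frac{1}{4}, B = - \frac{13}{4}.
So s(n) = - \frac{13 \left(-2\right)^{n}}{4} + \frac{\left(-6\right)^{n}}{4}.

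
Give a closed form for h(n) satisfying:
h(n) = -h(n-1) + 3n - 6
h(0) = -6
First-order linear with linear forcing.
Homogeneous solution: h_h(n) = A·(-1)^n.
Try particular h_p(n) = pn + q. Substituting:
  pn + q = -(p(n-1) + q) + 3n - 6.
Matching the n-coefficient: p = -p + 3 ⇒ p = \frac{3}{2}.
Matching constants: q = p - q - 6 ⇒ q = - \frac{9}{4}.
General: h(n) = A·(-1)^n + \frac{3 n}{2} - \frac{9}{4}.
Apply h(0) = -6: A - \frac{9}{4} = -6 ⇒ A = - \frac{15}{4}.
So h(n) = - \frac{15 \left(-1\right)^{n}}{4} + \frac{3 n}{2} - \frac{9}{4}.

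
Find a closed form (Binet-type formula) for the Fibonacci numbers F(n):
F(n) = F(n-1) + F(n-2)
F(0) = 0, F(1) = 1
This is the Fibonacci sequence.
Characteristic equation: x² - x - 1 = 0; roots r₁ = \frac{1}{2} + \frac{\sqrt{5}}{2}, r₂ = \frac{1}{2} - \frac{\sqrt{5}}{2}.
General: F(n) = A·r₁^n + B·r₂^n. Solving with F(0)=0, F(1)=1 gives A = \frac{\sqrt{5}}{5}, B = - \frac{\sqrt{5}}{5}.
So F(n) = \frac{2^{- n} \sqrt{5} \left(- \left(1 - \sqrt{5}\right)^{n} + \left(1 + \sqrt{5}\right)^{n}\right)}{5}.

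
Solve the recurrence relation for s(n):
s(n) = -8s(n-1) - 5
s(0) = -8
First-order linear non-homogeneous.
Homogeneous solution: s_h(n) = A·(-8)^n.
Try constant particular solution s_p = K: K = -8K - 5 ⇒ K = - \frac{5}{9}.
General: s(n) = A·(-8)^n - \frac{5}{9}.
Apply s(0) = -8: A - \frac{5}{9} = -8 ⇒ A = - \frac{67}{9}.
So s(n) = - \frac{67 \left(-8\right)^{n}}{9} - \frac{5}{9}.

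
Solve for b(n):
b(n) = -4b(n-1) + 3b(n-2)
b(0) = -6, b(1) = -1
Characteristic equation: x² + 4x - 3 = 0.
Discriminant Δ = (-4)² + 4·(3) = 28.
Roots r₁,₂ = (-4 ± √28)/2, so r₁ = -2 + \sqrt{7}, r₂ = - \sqrt{7} - 2.
General solution: b(n) = A·r₁^n + B·r₂^n.
From the initial conditions, A + B = -6 and r₁A + r₂B = -1.
Since r₁ - r₂ = √28: A = (-1 - (-6)r₂)/√28 = -3 - \frac{13 \sqrt{7}}{14}, and B = -6 - A = -3 + \frac{13 \sqrt{7}}{14}.
So b(n) = \left(-3 - \frac{13 \sqrt{7}}{14}\right)\left(-2 + \sqrt{7}\right)^n + \left(-3 + \frac{13 \sqrt{7}}{14}\right)\left(- \sqrt{7} - 2\right)^n.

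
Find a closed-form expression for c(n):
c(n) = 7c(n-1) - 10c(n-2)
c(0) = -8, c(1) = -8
Characteristic equation: x² - 7x + 10 = 0, which factors as (x - (5))(x - (2)) = 0.
Roots r₁ = 5, r₂ = 2 (distinct).
General solution: c(n) = A·(5)^n + B·(2)^n.
From c(0) = -8: A + B = -8.
From c(1) = -8: 5A + 2B = -8.
Solving: A = \frac{8}{3}, B = - \frac{32}{3}.
So c(n) = - \frac{32 \cdot 2^{n}}{3} + \frac{8 \cdot 5^{n}}{3}.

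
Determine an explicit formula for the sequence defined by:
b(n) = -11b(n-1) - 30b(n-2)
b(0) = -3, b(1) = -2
Characteristic equation: x² + 11x + 30 = 0, which factors as (x - (-5))(x - (-6)) = 0.
Roots r₁ = -5, r₂ = -6 (distinct).
General solution: b(n) = A·(-5)^n + B·(-6)^n.
From b(0) = -3: A + B = -3.
From b(1) = -2: -5A - 6B = -2.
Solving: A = -20, B = 17.
So b(n) = - 20 \left(-5\right)^{n} + 17 \left(-6\right)^{n}.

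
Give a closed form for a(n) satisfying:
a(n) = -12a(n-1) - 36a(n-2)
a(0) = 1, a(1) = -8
Characteristic equation: x² + 12x + 36 = 0, which is (x - (-6))².
Repeated root r = -6.
General solution: a(n) = (A + Bn)·(-6)^n.
From a(0) = 1: A = 1.
From a(1) = -8: (A + B)·(-6) = -8 ⇒ B = \frac{1}{3}.
So a(n) = \left(\frac{n}{3} + 1\right) \cdot (-6)^n.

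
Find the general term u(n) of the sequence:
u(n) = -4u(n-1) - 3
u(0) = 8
First-order linear non-homogeneous.
Homogeneous solution: u_h(n) = A·(-4)^n.
Try constant particular solution u_p = K: K = -4K - 3 ⇒ K = - \frac{3}{5}.
General: u(n) = A·(-4)^n - \frac{3}{5}.
Apply u(0) = 8: A - \frac{3}{5} = 8 ⇒ A = \frac{43}{5}.
So u(n) = \frac{43 \left(-4\right)^{n}}{5} - \frac{3}{5}.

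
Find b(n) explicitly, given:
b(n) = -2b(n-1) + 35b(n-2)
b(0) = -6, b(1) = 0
Characteristic equation: x² + 2x - 35 = 0, which factors as (x - (-7))(x - (5)) = 0.
Roots r₁ = -7, r₂ = 5 (distinct).
General solution: b(n) = A·(-7)^n + B·(5)^n.
From b(0) = -6: A + B = -6.
From b(1) = 0: -7A + 5B = 0.
Solving: A = - \frac{5}{2}, B = - \frac{7}{2}.
So b(n) = - \frac{5 \left(-7\right)^{n}}{2} - \frac{7 \cdot 5^{n}}{2}.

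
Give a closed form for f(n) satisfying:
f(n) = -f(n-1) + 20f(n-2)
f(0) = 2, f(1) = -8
Characteristic equation: x² + x - 20 = 0, which factors as (x - (4))(x - (-5)) = 0.
Roots r₁ = 4, r₂ = -5 (distinct).
General solution: f(n) = A·(4)^n + B·(-5)^n.
From f(0) = 2: A + B = 2.
From f(1) = -8: 4A - 5B = -8.
Solving: A = \frac{2}{9}, B = \frac{16}{9}.
So f(n) = \frac{16 \left(-5\right)^{n}}{9} + \frac{2 \cdot 4^{n}}{9}.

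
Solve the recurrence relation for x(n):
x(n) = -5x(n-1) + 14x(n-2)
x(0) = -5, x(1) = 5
Characteristic equation: x² + 5x - 14 = 0, which factors as (x - (2))(x - (-7)) = 0.
Roots r₁ = 2, r₂ = -7 (distinct).
General solution: x(n) = A·(2)^n + B·(-7)^n.
From x(0) = -5: A + B = -5.
From x(1) = 5: 2A - 7B = 5.
Solving: A = - \frac{10}{3}, B = - \frac{5}{3}.
So x(n) = - \frac{5 \left(-7\right)^{n}}{3} - \frac{10 \cdot 2^{n}}{3}.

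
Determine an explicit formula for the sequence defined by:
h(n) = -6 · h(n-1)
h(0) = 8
Pure geometric recurrence with ratio -6.
By induction h(n) = h(0) · (-6)^n = 8 \left(-6\right)^{n}.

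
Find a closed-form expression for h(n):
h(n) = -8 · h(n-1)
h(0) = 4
Pure geometric recurrence with ratio -8.
By induction h(n) = h(0) · (-8)^n = 4 \left(-8\right)^{n}.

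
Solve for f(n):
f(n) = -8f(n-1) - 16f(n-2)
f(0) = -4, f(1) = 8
Characteristic equation: x² + 8x + 16 = 0, which is (x - (-4))².
Repeated root r = -4.
General solution: f(n) = (A + Bn)·(-4)^n.
From f(0) = -4: A = -4.
From f(1) = 8: (A + B)·(-4) = 8 ⇒ B = 2.
So f(n) = \left(2 n - 4\right) \cdot (-4)^n.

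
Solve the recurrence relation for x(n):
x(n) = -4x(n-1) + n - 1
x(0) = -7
First-order linear with linear forcing.
Homogeneous solution: x_h(n) = A·(-4)^n.
Try particular x_p(n) = pn + q. Substituting:
  pn + q = -4(p(n-1) + q) + n - 1.
Matching the n-coefficient: p = -4p + 1 ⇒ p = \frac{1}{5}.
Matching constants: q = 4p - 4q - 1 ⇒ q = - \frac{1}{25}.
General: x(n) = A·(-4)^n + \frac{n}{5} - \frac{1}{25}.
Apply x(0) = -7: A - \frac{1}{25} = -7 ⇒ A = - \frac{174}{25}.
So x(n) = - \frac{174 \left(-4\right)^{n}}{25} + \frac{n}{5} - \frac{1}{25}.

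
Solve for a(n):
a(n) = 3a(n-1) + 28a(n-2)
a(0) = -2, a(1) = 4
Characteristic equation: x² - 3x - 28 = 0, which factors as (x - (7))(x - (-4)) = 0.
Roots r₁ = 7, r₂ = -4 (distinct).
General solution: a(n) = A·(7)^n + B·(-4)^n.
From a(0) = -2: A + B = -2.
From a(1) = 4: 7A - 4B = 4.
Solving: A = - \frac{4}{11}, B = - \frac{18}{11}.
So a(n) = - \frac{18 \left(-4\right)^{n}}{11} - \frac{4 \cdot 7^{n}}{11}.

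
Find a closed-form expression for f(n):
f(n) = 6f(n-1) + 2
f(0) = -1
First-order linear non-homogeneous.
Homogeneous solution: f_h(n) = A·(6)^n.
Try constant particular solution f_p = K: K = 6K + 2 ⇒ K = - \frac{2}{5}.
General: f(n) = A·(6)^n - \frac{2}{5}.
Apply f(0) = -1: A - \frac{2}{5} = -1 ⇒ A = - \frac{3}{5}.
So f(n) = - \frac{3 \cdot 6^{n}}{5} - \frac{2}{5}.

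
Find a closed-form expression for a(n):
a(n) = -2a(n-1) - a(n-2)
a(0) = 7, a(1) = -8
Characteristic equation: x² + 2x + 1 = 0, which is (x - (-1))².
Repeated root r = -1.
General solution: a(n) = (A + Bn)·(-1)^n.
From a(0) = 7: A = 7.
From a(1) = -8: (A + B)·(-1) = -8 ⇒ B = 1.
So a(n) = \left(n + 7\right) \cdot (-1)^n.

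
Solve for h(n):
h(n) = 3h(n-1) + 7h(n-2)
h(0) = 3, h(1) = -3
Characteristic equation: x² - 3x - 7 = 0.
Discriminant Δ = (3)² + 4·(7) = 37.
Roots r₁,₂ = (3 ± √37)/2, so r₁ = \frac{3}{2} + \frac{\sqrt{37}}{2}, r₂ = \frac{3}{2} - \frac{\sqrt{37}}{2}.
General solution: h(n) = A·r₁^n + B·r₂^n.
From the initial conditions, A + B = 3 and r₁A + r₂B = -3.
Since r₁ - r₂ = √37: A = (-3 - (3)r₂)/√37 = \frac{3}{2} - \frac{15 \sqrt{37}}{74}, and B = 3 - A = \frac{15 \sqrt{37}}{74} + \frac{3}{2}.
So h(n) = \left(\frac{3}{2} - \frac{15 \sqrt{37}}{74}\right)\left(\frac{3}{2} + \frac{\sqrt{37}}{2}\right)^n + \left(\frac{15 \sqrt{37}}{74} + \frac{3}{2}\right)\left(\frac{3}{2} - \frac{\sqrt{37}}{2}\right)^n.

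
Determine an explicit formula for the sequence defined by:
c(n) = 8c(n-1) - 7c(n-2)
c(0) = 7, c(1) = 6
Characteristic equation: x² - 8x + 7 = 0, which factors as (x - (1))(x - (7)) = 0.
Roots r₁ = 1, r₂ = 7 (distinct).
General solution: c(n) = A·(1)^n + B·(7)^n.
From c(0) = 7: A + B = 7.
From c(1) = 6: A + 7B = 6.
Solving: A = \frac{43}{6}, B = - \frac{1}{6}.
So c(n) = \frac{43}{6} - \frac{7^{n}}{6}.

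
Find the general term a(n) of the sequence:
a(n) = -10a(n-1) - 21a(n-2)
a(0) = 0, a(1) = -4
Characteristic equation: x² + 10x + 21 = 0, which factors as (x - (-7))(x - (-3)) = 0.
Roots r₁ = -7, r₂ = -3 (distinct).
General solution: a(n) = A·(-7)^n + B·(-3)^n.
From a(0) = 0: A + B = 0.
From a(1) = -4: -7A - 3B = -4.
Solving: A = 1, B = -1.
So a(n) = - \left(-3\right)^{n} + \left(-7\right)^{n}.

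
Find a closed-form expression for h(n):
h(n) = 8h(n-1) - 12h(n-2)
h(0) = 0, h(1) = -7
Characteristic equation: x² - 8x + 12 = 0, which factors as (x - (2))(x - (6)) = 0.
Roots r₁ = 2, r₂ = 6 (distinct).
General solution: h(n) = A·(2)^n + B·(6)^n.
From h(0) = 0: A + B = 0.
From h(1) = -7: 2A + 6B = -7.
Solving: A = \frac{7}{4}, B = - \frac{7}{4}.
So h(n) = \frac{7 \cdot 2^{n}}{4} - \frac{7 \cdot 6^{n}}{4}.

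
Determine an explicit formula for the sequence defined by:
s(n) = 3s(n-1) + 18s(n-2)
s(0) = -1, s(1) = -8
Characteristic equation: x² - 3x - 18 = 0, which factors as (x - (6))(x - (-3)) = 0.
Roots r₁ = 6, r₂ = -3 (distinct).
General solution: s(n) = A·(6)^n + B·(-3)^n.
From s(0) = -1: A + B = -1.
From s(1) = -8: 6A - 3B = -8.
Solving: A = - \frac{11}{9}, B = \frac{2}{9}.
So s(n) = \frac{2 \left(-3\right)^{n}}{9} - \frac{11 \cdot 6^{n}}{9}.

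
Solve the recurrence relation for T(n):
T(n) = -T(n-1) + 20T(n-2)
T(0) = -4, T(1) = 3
Characteristic equation: x² + x - 20 = 0, which factors as (x - (4))(x - (-5)) = 0.
Roots r₁ = 4, r₂ = -5 (distinct).
General solution: T(n) = A·(4)^n + B·(-5)^n.
From T(0) = -4: A + B = -4.
From T(1) = 3: 4A - 5B = 3.
Solving: A = - \frac{17}{9}, B = - \frac{19}{9}.
So T(n) = - \frac{19 \left(-5\right)^{n}}{9} - \frac{17 \cdot 4^{n}}{9}.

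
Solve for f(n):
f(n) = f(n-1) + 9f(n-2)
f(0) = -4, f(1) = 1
Characteristic equation: x² - x - 9 = 0.
Discriminant Δ = (1)² + 4·(9) = 37.
Roots r₁,₂ = (1 ± √37)/2, so r₁ = \frac{1}{2} + \frac{\sqrt{37}}{2}, r₂ = \frac{1}{2} - \frac{\sqrt{37}}{2}.
General solution: f(n) = A·r₁^n + B·r₂^n.
From the initial conditions, A + B = -4 and r₁A + r₂B = 1.
Since r₁ - r₂ = √37: A = (1 - (-4)r₂)/√37 = -2 + \frac{3 \sqrt{37}}{37}, and B = -4 - A = -2 - \frac{3 \sqrt{37}}{37}.
So f(n) = \left(-2 + \frac{3 \sqrt{37}}{37}\right)\left(\frac{1}{2} + \frac{\sqrt{37}}{2}\right)^n + \left(-2 - \frac{3 \sqrt{37}}{37}\right)\left(\frac{1}{2} - \frac{\sqrt{37}}{2}\right)^n.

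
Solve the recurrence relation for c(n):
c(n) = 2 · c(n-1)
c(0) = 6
Pure geometric recurrence with ratio 2.
By induction c(n) = c(0) · (2)^n = 6 \cdot 2^{n}.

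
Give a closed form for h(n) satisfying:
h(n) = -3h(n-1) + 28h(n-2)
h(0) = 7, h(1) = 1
Characteristic equation: x² + 3x - 28 = 0, which factors as (x - (4))(x - (-7)) = 0.
Roots r₁ = 4, r₂ = -7 (distinct).
General solution: h(n) = A·(4)^n + B·(-7)^n.
From h(0) = 7: A + B = 7.
From h(1) = 1: 4A - 7B = 1.
Solving: A = \frac{50}{11}, B = \frac{27}{11}.
So h(n) = \frac{27 \left(-7\right)^{n}}{11} + \frac{50 \cdot 4^{n}}{11}.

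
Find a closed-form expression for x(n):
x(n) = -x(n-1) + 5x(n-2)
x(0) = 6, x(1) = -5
Characteristic equation: x² + x - 5 = 0.
Discriminant Δ = (-1)² + 4·(5) = 21.
Roots r₁,₂ = (-1 ± √21)/2, so r₁ = - \frac{1}{2} + \frac{\sqrt{21}}{2}, r₂ = - \frac{\sqrt{21}}{2} - \frac{1}{2}.
General solution: x(n) = A·r₁^n + B·r₂^n.
From the initial conditions, A + B = 6 and r₁A + r₂B = -5.
Since r₁ - r₂ = √21: A = (-5 - (6)r₂)/√21 = 3 - \frac{2 \sqrt{21}}{21}, and B = 6 - A = \frac{2 \sqrt{21}}{21} + 3.
So x(n) = \left(3 - \frac{2 \sqrt{21}}{21}\right)\left(- \frac{1}{2} + \frac{\sqrt{21}}{2}\right)^n + \left(\frac{2 \sqrt{21}}{21} + 3\right)\left(- \frac{\sqrt{21}}{2} - \frac{1}{2}\right)^n.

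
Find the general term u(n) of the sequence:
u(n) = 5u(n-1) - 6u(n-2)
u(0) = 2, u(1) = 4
Characteristic equation: x² - 5x + 6 = 0, which factors as (x - (2))(x - (3)) = 0.
Roots r₁ = 2, r₂ = 3 (distinct).
General solution: u(n) = A·(2)^n + B·(3)^n.
From u(0) = 2: A + B = 2.
From u(1) = 4: 2A + 3B = 4.
Solving: A = 2, B = 0.
So u(n) = 2 \cdot 2^{n}.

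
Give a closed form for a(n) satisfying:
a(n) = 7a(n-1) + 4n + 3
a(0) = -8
First-order linear with linear forcing.
Homogeneous solution: a_h(n) = A·(7)^n.
Try particular a_p(n) = pn + q. Substituting:
  pn + q = 7(p(n-1) + q) + 4n + 3.
Matching the n-coefficient: p = 7p + 4 ⇒ p = - \frac{2}{3}.
Matching constants: q = -7p + 7q + 3 ⇒ q = - \frac{23}{18}.
General: a(n) = A·(7)^n - \frac{2 n}{3} - \frac{23}{18}.
Apply a(0) = -8: A - \frac{23}{18} = -8 ⇒ A = - \frac{121}{18}.
So a(n) = - \frac{121 \cdot 7^{n}}{18} - \frac{2 n}{3} - \frac{23}{18}.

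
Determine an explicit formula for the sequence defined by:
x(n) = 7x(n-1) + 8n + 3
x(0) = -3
First-order linear with linear forcing.
Homogeneous solution: x_h(n) = A·(7)^n.
Try particular x_p(n) = pn + q. Substituting:
  pn + q = 7(p(n-1) + q) + 8n + 3.
Matching the n-coefficient: p = 7p + 8 ⇒ p = - \frac{4}{3}.
Matching constants: q = -7p + 7q + 3 ⇒ q = - \frac{37}{18}.
General: x(n) = A·(7)^n - \frac{4 n}{3} - \frac{37}{18}.
Apply x(0) = -3: A - \frac{37}{18} = -3 ⇒ A = - \frac{17}{18}.
So x(n) = - \frac{17 \cdot 7^{n}}{18} - \frac{4 n}{3} - \frac{37}{18}.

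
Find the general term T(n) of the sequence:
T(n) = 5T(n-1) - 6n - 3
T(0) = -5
First-order linear with linear forcing.
Homogeneous solution: T_h(n) = A·(5)^n.
Try particular T_p(n) = pn + q. Substituting:
  pn + q = 5(p(n-1) + q) - 6n - 3.
Matching the n-coefficient: p = 5p - 6 ⇒ p = \frac{3}{2}.
Matching constants: q = -5p + 5q - 3 ⇒ q = \frac{21}{8}.
General: T(n) = A·(5)^n + \frac{3 n}{2} + \frac{21}{8}.
Apply T(0) = -5: A + \frac{21}{8} = -5 ⇒ A = - \frac{61}{8}.
So T(n) = - \frac{61 \cdot 5^{n}}{8} + \frac{3 n}{2} + \frac{21}{8}.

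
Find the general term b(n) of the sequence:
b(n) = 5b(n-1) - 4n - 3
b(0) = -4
First-order linear with linear forcing.
Homogeneous solution: b_h(n) = A·(5)^n.
Try particular b_p(n) = pn + q. Substituting:
  pn + q = 5(p(n-1) + q) - 4n - 3.
Matching the n-coefficient: p = 5p - 4 ⇒ p = 1.
Matching constants: q = -5p + 5q - 3 ⇒ q = 2.
General: b(n) = A·(5)^n + n + 2.
Apply b(0) = -4: A + 2 = -4 ⇒ A = -6.
So b(n) = - 6 \cdot 5^{n} + n + 2.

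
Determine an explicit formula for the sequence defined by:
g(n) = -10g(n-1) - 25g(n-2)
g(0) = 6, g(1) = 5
Characteristic equation: x² + 10x + 25 = 0, which is (x - (-5))².
Repeated root r = -5.
General solution: g(n) = (A + Bn)·(-5)^n.
From g(0) = 6: A = 6.
From g(1) = 5: (A + B)·(-5) = 5 ⇒ B = -7.
So g(n) = \left(6 - 7 n\right) \cdot (-5)^n.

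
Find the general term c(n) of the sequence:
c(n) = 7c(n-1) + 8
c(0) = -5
First-order linear non-homogeneous.
Homogeneous solution: c_h(n) = A·(7)^n.
Try constant particular solution c_p = K: K = 7K + 8 ⇒ K = - \frac{4}{3}.
General: c(n) = A·(7)^n - \frac{4}{3}.
Apply c(0) = -5: A - \frac{4}{3} = -5 ⇒ A = - \frac{11}{3}.
So c(n) = - \frac{11 \cdot 7^{n}}{3} - \frac{4}{3}.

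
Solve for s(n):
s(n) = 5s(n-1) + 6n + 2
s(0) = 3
First-order linear with linear forcing.
Homogeneous solution: s_h(n) = A·(5)^n.
Try particular s_p(n) = pn + q. Substituting:
  pn + q = 5(p(n-1) + q) + 6n + 2.
Matching the n-coefficient: p = 5p + 6 ⇒ p = - \frac{3}{2}.
Matching constants: q = -5p + 5q + 2 ⇒ q = - \frac{19}{8}.
General: s(n) = A·(5)^n - \frac{3 n}{2} - \frac{19}{8}.
Apply s(0) = 3: A - \frac{19}{8} = 3 ⇒ A = \frac{43}{8}.
So s(n) = \frac{43 \cdot 5^{n}}{8} - \frac{3 n}{2} - \frac{19}{8}.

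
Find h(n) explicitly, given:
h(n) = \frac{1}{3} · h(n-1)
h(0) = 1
Pure geometric recurrence with ratio \frac{1}{3}.
By induction h(n) = h(0) · (\frac{1}{3})^n = \left(\frac{1}{3}\right)^{n}.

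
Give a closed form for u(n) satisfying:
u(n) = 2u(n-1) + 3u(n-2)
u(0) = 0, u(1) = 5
Characteristic equation: x² - 2x - 3 = 0, which factors as (x - (3))(x - (-1)) = 0.
Roots r₁ = 3, r₂ = -1 (distinct).
General solution: u(n) = A·(3)^n + B·(-1)^n.
From u(0) = 0: A + B = 0.
From u(1) = 5: 3A - B = 5.
Solving: A = \frac{5}{4}, B = - \frac{5}{4}.
So u(n) = - \frac{5 \left(-1\right)^{n}}{4} + \frac{5 \cdot 3^{n}}{4}.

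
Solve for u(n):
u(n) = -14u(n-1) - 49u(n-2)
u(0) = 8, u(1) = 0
Characteristic equation: x² + 14x + 49 = 0, which is (x - (-7))².
Repeated root r = -7.
General solution: u(n) = (A + Bn)·(-7)^n.
From u(0) = 8: A = 8.
From u(1) = 0: (A + B)·(-7) = 0 ⇒ B = -8.
So u(n) = \left(8 - 8 n\right) \cdot (-7)^n.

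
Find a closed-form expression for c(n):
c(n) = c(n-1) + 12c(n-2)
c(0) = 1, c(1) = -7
Characteristic equation: x² - x - 12 = 0, which factors as (x - (4))(x - (-3)) = 0.
Roots r₁ = 4, r₂ = -3 (distinct).
General solution: c(n) = A·(4)^n + B·(-3)^n.
From c(0) = 1: A + B = 1.
From c(1) = -7: 4A - 3B = -7.
Solving: A = - \frac{4}{7}, B = \frac{11}{7}.
So c(n) = \frac{11 \left(-3\right)^{n}}{7} - \frac{4 \cdot 4^{n}}{7}.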